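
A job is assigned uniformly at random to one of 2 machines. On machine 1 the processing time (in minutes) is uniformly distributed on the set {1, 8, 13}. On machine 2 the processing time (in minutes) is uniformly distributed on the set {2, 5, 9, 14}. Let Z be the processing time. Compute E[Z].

E[Z | machine 1] = (1+8+13)/3 = 22/3.
E[Z | machine 2] = (2+5+9+14)/4 = 15/2.
By the law of total expectation,
E[Z] = (1/2)·(22/3) + (1/2)·(15/2) = 89/12.

89/12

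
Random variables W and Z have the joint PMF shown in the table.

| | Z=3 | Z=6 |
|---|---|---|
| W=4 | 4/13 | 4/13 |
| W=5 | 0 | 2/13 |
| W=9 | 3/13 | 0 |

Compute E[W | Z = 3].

43/7

P(Z = 3) = 7/13.
Summing W·P(W=x,Z=y) over the conditioning event gives 43/13.
E[W | Z = 3] = (43/13) / (7/13) = 43/7.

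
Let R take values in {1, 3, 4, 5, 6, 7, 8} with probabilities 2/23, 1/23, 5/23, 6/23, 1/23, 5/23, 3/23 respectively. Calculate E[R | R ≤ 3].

5/3

P(R ≤ 3) = 3/23.
Σ over the event: 1·2/23 + 3·1/23 = 5/23.
E[R | R ≤ 3] = (5/23) / (3/23) = 5/3.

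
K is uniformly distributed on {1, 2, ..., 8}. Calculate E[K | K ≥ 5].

13/2

Given K ≥ 5, K is equally likely to be any of {5, 6, 7, 8}.
E[K | K ≥ 5] = (5 + 6 + 7 + 8) / 4 = 13/2.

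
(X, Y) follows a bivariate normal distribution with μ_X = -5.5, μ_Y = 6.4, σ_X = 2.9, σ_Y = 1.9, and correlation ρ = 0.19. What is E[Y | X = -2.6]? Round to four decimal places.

6.7610

For a bivariate normal, E[Y | X=x] = μ_Y + ρ·(σ_Y/σ_X)·(x − μ_X).
E[Y | X=-2.6] = 6.4 + (0.19)·(1.9/2.9)·(-2.6 − (-5.5)) = 6.4 + (0.12448)·(2.9) = 6.7610.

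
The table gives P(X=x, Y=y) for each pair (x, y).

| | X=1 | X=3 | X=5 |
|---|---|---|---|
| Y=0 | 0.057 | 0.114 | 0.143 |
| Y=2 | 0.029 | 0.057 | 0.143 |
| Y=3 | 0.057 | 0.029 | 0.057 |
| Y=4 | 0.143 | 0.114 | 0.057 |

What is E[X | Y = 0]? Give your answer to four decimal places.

P(Y = 0) = 0.314.
Σ X·P over the event = 1·(0.057) + 3·(0.114) + 5·(0.143) = 1.114.
E[X | Y = 0] = (1.114) / (0.314) = 3.5478.

3.5478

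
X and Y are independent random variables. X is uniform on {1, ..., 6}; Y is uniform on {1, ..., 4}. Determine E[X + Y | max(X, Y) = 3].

P(max(X, Y) = 3) = 5/24.
Summing (X+Y)·P(x,y) over outcomes with max(X, Y) = 3 gives 1.
E[X + Y | max(X, Y) = 3] = (1) / (5/24) = 24/5.

24/5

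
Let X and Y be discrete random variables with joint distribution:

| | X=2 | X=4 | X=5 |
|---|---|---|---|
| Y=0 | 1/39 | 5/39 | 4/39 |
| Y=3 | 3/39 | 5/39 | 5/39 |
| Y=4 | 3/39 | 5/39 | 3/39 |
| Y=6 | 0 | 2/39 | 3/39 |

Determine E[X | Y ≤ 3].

P(Y ≤ 3) = 23/39.
Summing X·P(X=x,Y=y) over the conditioning event gives 31/13.
E[X | Y ≤ 3] = (31/13) / (23/39) = 93/23.

93/23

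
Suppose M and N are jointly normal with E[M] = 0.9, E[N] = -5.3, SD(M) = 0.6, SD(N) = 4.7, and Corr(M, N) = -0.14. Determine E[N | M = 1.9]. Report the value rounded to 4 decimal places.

-6.3967

E[N | M=x] = μ_N + ρ(σ_N/σ_M)(x − μ_M) for jointly normal variables.
E[N | M=1.9] = -5.3 + (-0.14)·(4.7/0.6)·(1.9 − (0.9)) = -5.3 + (-1.0967)·(1) = -6.3967.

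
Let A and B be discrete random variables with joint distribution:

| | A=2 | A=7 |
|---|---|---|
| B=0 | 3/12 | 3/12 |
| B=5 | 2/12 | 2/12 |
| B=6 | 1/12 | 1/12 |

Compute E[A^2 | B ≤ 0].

P(B ≤ 0) = 1/2.
Σ A^2·P over the event = 4·(3/12) + 49·(3/12) = 53/4.
E[A^2 | B ≤ 0] = (53/4) / (1/2) = 53/2.

53/2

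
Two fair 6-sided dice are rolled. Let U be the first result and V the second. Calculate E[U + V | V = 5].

Outcomes with V = 5: (1,5), (2,5), (3,5), (4,5), (5,5), (6,5), each with probability 1/36.
E[U + V | V = 5] = (6 + 7 + 8 + 9 + 10 + 11) / 6 = 17/2.

17/2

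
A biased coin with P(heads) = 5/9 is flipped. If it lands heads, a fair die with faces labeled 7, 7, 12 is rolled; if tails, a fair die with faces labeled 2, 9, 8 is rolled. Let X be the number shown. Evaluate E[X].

E[X | heads] = (7+7+12)/3 = 26/3.
E[X | tails] = (2+9+8)/3 = 19/3.
E[X] = (5/9)·(26/3) + (4/9)·(19/3) = 206/27.

206/27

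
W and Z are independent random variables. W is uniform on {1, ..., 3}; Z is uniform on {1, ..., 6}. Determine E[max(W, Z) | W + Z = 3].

Outcomes with W + Z = 3: (1,2), (2,1), each with probability 1/18.
E[max(W, Z) | W + Z = 3] = (2 + 2) / 2 = 2.

2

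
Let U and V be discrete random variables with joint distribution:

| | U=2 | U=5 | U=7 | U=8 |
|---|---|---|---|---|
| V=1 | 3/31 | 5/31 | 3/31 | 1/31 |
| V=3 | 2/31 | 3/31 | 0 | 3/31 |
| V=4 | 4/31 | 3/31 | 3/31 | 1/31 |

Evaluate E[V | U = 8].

P(U = 8) = 5/31.
Σ V·P over the event = 1·(1/31) + 3·(3/31) + 4·(1/31) = 14/31.
E[V | U = 8] = (14/31) / (5/31) = 14/5.

14/5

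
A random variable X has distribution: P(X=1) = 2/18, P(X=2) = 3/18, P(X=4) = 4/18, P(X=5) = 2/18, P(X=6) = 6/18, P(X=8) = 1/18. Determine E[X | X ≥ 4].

P(X ≥ 4) = 13/18.
Σ over the event: 4·2/9 + 5·1/9 + 6·1/3 + 8·1/18 = 35/9.
E[X | X ≥ 4] = (35/9) / (13/18) = 70/13.

70/13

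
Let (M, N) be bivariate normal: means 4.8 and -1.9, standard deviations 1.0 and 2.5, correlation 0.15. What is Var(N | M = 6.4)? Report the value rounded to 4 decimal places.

6.1094

The conditional variance in a bivariate normal is σ_N²(1 − ρ²), independent of x.
Var(N | M=6.4) = (2.5)²·(1 − (0.15)²) = 6.25·0.9775 = 6.1094.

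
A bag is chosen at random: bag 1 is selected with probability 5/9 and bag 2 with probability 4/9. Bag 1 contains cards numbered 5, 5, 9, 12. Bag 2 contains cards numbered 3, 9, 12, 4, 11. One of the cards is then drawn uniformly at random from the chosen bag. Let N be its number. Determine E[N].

E[N | bag 1] = (5+5+9+12)/4 = 31/4.
E[N | bag 2] = (3+9+12+4+11)/5 = 39/5.
E[N] = (5/9)·(31/4) + (4/9)·(39/5) = 1399/180.

1399/180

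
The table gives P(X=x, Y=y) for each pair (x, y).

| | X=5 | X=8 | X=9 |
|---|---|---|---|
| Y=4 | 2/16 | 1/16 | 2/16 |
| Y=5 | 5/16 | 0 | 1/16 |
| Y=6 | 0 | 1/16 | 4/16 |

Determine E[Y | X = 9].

P(X = 9) = 7/16.
Σ Y·P over the event = 4·(2/16) + 5·(1/16) + 6·(4/16) = 37/16.
E[Y | X = 9] = (37/16) / (7/16) = 37/7.

37/7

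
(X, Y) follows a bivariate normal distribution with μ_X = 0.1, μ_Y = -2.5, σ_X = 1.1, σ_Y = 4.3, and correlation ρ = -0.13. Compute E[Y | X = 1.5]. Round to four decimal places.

-3.2115

E[Y | X=x] = μ_Y + ρ(σ_Y/σ_X)(x − μ_X) for jointly normal variables.
E[Y | X=1.5] = -2.5 + (-0.13)·(4.3/1.1)·(1.5 − (0.1)) = -2.5 + (-0.50818)·(1.4) = -3.2115.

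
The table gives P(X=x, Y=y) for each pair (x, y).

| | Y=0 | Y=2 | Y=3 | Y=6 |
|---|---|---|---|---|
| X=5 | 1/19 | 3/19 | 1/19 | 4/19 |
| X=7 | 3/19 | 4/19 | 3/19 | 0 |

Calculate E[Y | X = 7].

P(X = 7) = 10/19.
Σ Y·P over the event = 0·(3/19) + 2·(4/19) + 3·(3/19) = 17/19.
E[Y | X = 7] = (17/19) / (10/19) = 17/10.

17/10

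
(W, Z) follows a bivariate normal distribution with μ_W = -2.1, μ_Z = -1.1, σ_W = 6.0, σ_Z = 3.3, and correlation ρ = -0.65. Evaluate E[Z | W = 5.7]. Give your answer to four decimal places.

For a bivariate normal, E[Z | W=x] = μ_Z + ρ·(σ_Z/σ_W)·(x − μ_W).
E[Z | W=5.7] = -1.1 + (-0.65)·(3.3/6.0)·(5.7 − (-2.1)) = -1.1 + (-0.3575)·(7.8) = -3.8885.

-3.8885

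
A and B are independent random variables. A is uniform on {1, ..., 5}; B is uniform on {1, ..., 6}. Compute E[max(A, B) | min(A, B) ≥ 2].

P(min(A, B) ≥ 2) = 2/3.
Summing max(A,B)·P(x,y) over outcomes with min(A, B) ≥ 2 gives 3.
E[max(A, B) | min(A, B) ≥ 2] = (3) / (2/3) = 9/2.

9/2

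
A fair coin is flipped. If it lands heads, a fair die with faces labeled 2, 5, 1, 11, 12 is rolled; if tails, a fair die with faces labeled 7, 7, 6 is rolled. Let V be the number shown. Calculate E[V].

E[V | heads] = (2+5+1+11+12)/5 = 31/5.
E[V | tails] = (7+7+6)/3 = 20/3.
E[V] = (1/2)·(31/5) + (1/2)·(20/3) = 193/30.

193/30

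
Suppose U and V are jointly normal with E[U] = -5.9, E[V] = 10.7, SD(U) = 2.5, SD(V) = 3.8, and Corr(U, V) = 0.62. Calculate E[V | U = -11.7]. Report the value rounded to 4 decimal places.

5.2341

For a bivariate normal, E[V | U=x] = μ_V + ρ·(σ_V/σ_U)·(x − μ_U).
E[V | U=-11.7] = 10.7 + (0.62)·(3.8/2.5)·(-11.7 − (-5.9)) = 10.7 + (0.9424)·(-5.8) = 5.2341.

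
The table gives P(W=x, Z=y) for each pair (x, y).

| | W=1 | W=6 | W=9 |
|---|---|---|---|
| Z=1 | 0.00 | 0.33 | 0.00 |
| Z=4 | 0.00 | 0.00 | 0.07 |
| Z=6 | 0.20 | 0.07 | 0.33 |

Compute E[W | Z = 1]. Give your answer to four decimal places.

6.0000

P(Z = 1) = 0.33.
Σ W·P over the event = 6·(0.33) = 1.98.
E[W | Z = 1] = (1.98) / (0.33) = 6.0000.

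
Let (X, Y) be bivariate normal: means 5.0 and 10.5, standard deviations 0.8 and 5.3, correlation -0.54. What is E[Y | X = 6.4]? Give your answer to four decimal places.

5.4915

The regression of Y on X has slope ρ·σ_Y/σ_X and passes through (μ_X, μ_Y).
E[Y | X=6.4] = 10.5 + (-0.54)·(5.3/0.8)·(6.4 − (5.0)) = 10.5 + (-3.5775)·(1.4) = 5.4915.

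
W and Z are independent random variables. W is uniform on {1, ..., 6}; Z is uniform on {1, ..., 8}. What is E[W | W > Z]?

14/3

P(W > Z) = 5/16.
Summing W·P(x,y) over outcomes with W > Z gives 35/24.
E[W | W > Z] = (35/24) / (5/16) = 14/3.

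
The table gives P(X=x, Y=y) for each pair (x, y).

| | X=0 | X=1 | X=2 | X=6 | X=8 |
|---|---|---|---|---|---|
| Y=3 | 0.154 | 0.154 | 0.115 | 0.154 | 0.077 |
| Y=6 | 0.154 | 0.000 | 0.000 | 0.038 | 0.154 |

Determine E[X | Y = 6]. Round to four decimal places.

4.2197

P(Y = 6) = 0.346.
Σ X·P over the event = 0·(0.154) + 6·(0.038) + 8·(0.154) = 1.460.
E[X | Y = 6] = (1.460) / (0.346) = 4.2197.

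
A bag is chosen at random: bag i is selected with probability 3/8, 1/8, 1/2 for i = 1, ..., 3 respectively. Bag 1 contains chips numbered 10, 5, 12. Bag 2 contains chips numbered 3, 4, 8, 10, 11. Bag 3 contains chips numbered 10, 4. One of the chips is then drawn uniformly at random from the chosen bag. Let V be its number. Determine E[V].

311/40

E[V | bag 1] = (10+5+12)/3 = 9.
E[V | bag 2] = (3+4+8+10+11)/5 = 36/5.
E[V | bag 3] = (10+4)/2 = 7.
E[V] = (3/8)·(9) + (1/8)·(36/5) + (1/2)·(7) = 311/40.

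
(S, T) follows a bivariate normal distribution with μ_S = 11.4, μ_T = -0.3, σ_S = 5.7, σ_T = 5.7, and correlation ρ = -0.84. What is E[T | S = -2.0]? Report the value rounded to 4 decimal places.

10.9560

E[T | S=x] = μ_T + ρ(σ_T/σ_S)(x − μ_S) for jointly normal variables.
E[T | S=-2.0] = -0.3 + (-0.84)·(5.7/5.7)·(-2.0 − (11.4)) = -0.3 + (-0.84)·(-13.4) = 10.9560.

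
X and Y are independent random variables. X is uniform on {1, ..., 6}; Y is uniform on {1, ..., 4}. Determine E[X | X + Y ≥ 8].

Outcomes with X + Y ≥ 8: (4,4), (5,3), (5,4), (6,2), (6,3), (6,4), each with probability 1/24.
E[X | X + Y ≥ 8] = (4 + 5 + 5 + 6 + 6 + 6) / 6 = 16/3.

16/3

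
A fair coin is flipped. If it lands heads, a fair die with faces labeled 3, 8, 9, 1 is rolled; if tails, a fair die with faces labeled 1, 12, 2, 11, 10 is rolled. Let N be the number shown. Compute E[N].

249/40

E[N | heads] = (3+8+9+1)/4 = 21/4.
E[N | tails] = (1+12+2+11+10)/5 = 36/5.
By the law of total expectation,
E[N] = (1/2)·(21/4) + (1/2)·(36/5) = 249/40.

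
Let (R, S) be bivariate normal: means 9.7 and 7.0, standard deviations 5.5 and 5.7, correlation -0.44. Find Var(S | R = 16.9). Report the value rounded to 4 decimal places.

For a bivariate normal, Var(S | R=x) = σ_S²(1 − ρ²).
Var(S | R=16.9) = (5.7)²·(1 − (-0.44)²) = 32.49·0.8064 = 26.1999.

26.1999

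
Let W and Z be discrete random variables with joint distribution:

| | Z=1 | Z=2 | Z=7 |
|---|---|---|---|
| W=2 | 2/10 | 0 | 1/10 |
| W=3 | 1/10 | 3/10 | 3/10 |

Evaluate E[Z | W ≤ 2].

P(W ≤ 2) = 3/10.
Σ Z·P over the event = 1·(2/10) + 7·(1/10) = 9/10.
E[Z | W ≤ 2] = (9/10) / (3/10) = 3.

3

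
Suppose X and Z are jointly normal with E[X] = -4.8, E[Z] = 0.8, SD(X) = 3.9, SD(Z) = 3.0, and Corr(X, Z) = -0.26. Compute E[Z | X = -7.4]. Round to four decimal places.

For a bivariate normal, E[Z | X=x] = μ_Z + ρ·(σ_Z/σ_X)·(x − μ_X).
E[Z | X=-7.4] = 0.8 + (-0.26)·(3.0/3.9)·(-7.4 − (-4.8)) = 0.8 + (-0.2)·(-2.6) = 1.3200.

1.3200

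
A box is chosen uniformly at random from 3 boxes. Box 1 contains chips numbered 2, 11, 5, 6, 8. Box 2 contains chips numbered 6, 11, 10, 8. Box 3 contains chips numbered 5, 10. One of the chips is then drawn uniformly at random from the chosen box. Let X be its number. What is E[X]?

E[X | box 1] = (2+11+5+6+8)/5 = 32/5.
E[X | box 2] = (6+11+10+8)/4 = 35/4.
E[X | box 3] = (5+10)/2 = 15/2.
By the law of total expectation,
E[X] = (1/3)·(32/5) + (1/3)·(35/4) + (1/3)·(15/2) = 151/20.

151/20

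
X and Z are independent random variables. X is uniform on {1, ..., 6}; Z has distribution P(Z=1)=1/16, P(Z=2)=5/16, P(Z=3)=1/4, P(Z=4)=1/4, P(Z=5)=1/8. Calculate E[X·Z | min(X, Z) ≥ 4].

65/3

P(min(X, Z) ≥ 4) = 3/16.
Summing XZ·P(x,y) over outcomes with min(X, Z) ≥ 4 gives 65/16.
E[X·Z | min(X, Z) ≥ 4] = (65/16) / (3/16) = 65/3.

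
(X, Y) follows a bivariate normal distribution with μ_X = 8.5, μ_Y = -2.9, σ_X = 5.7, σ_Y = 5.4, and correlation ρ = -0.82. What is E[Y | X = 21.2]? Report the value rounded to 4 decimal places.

-12.7659

E[Y | X=x] = μ_Y + ρ(σ_Y/σ_X)(x − μ_X) for jointly normal variables.
E[Y | X=21.2] = -2.9 + (-0.82)·(5.4/5.7)·(21.2 − (8.5)) = -2.9 + (-0.77684)·(12.7) = -12.7659.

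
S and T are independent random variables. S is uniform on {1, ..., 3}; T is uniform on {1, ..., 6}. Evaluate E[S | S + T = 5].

2

Outcomes with S + T = 5: (1,4), (2,3), (3,2), each with probability 1/18.
E[S | S + T = 5] = (1 + 2 + 3) / 3 = 2.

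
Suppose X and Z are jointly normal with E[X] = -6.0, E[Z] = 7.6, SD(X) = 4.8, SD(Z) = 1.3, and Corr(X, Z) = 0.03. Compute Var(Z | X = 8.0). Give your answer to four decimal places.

Var(Z | X=x) = (1 − ρ²)·σ_Z².
Var(Z | X=8.0) = (1.3)²·(1 − (0.03)²) = 1.69·0.9991 = 1.6885.

1.6885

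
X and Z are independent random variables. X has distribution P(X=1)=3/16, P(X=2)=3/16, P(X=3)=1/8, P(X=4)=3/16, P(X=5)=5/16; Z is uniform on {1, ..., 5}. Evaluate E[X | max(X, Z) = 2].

P(max(X, Z) = 2) = 9/80.
Summing X·P(x,y) over outcomes with max(X, Z) = 2 gives 3/16.
E[X | max(X, Z) = 2] = (3/16) / (9/80) = 5/3.

5/3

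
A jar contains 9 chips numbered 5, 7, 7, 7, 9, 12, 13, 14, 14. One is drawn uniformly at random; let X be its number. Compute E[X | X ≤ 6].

P(X ≤ 6) = 1/9.
Σ over the event: 5·1/9 = 5/9.
E[X | X ≤ 6] = (5/9) / (1/9) = 5.

5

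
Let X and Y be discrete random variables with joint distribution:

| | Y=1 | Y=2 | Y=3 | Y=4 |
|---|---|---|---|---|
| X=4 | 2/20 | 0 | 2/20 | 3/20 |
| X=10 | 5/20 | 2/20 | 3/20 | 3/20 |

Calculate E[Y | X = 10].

30/13

P(X = 10) = 13/20.
Σ Y·P over the event = 1·(5/20) + 2·(2/20) + 3·(3/20) + 4·(3/20) = 3/2.
E[Y | X = 10] = (3/2) / (13/20) = 30/13.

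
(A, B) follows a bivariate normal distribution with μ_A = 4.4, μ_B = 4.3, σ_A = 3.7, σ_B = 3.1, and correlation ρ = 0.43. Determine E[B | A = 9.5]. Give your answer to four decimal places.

E[B | A=x] = μ_B + ρ(σ_B/σ_A)(x − μ_A) for jointly normal variables.
E[B | A=9.5] = 4.3 + (0.43)·(3.1/3.7)·(9.5 − (4.4)) = 4.3 + (0.36027)·(5.1) = 6.1374.

6.1374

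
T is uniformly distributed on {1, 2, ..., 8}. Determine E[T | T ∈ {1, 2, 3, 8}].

7/2

P(T ∈ {1, 2, 3, 8}) = 1/2.
Σ over the event: 1·1/8 + 2·1/8 + 3·1/8 + 8·1/8 = 7/4.
E[T | T ∈ {1, 2, 3, 8}] = (7/4) / (1/2) = 7/2.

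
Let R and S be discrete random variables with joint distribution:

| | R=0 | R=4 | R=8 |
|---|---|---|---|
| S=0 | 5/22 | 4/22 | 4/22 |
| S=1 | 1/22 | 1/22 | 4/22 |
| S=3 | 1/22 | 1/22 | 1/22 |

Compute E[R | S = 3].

P(S = 3) = 3/22.
Summing R·P(R=x,S=y) over the conditioning event gives 6/11.
E[R | S = 3] = (6/11) / (3/22) = 4.

4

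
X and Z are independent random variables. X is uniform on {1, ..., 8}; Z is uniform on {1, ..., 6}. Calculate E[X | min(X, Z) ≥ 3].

P(min(X, Z) ≥ 3) = 1/2.
Summing X·P(x,y) over outcomes with min(X, Z) ≥ 3 gives 11/4.
E[X | min(X, Z) ≥ 3] = (11/4) / (1/2) = 11/2.

11/2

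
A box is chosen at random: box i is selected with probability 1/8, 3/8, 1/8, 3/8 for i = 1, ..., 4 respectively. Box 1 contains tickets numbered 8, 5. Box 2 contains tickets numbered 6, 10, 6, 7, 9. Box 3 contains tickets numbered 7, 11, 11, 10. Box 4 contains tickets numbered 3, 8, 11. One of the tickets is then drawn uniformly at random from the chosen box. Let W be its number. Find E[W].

1221/160

E[W | box 1] = (8+5)/2 = 13/2.
E[W | box 2] = (6+10+6+7+9)/5 = 38/5.
E[W | box 3] = (7+11+11+10)/4 = 39/4.
E[W | box 4] = (3+8+11)/3 = 22/3.
By the law of total expectation,
E[W] = (1/8)·(13/2) + (3/8)·(38/5) + (1/8)·(39/4) + (3/8)·(22/3) = 1221/160.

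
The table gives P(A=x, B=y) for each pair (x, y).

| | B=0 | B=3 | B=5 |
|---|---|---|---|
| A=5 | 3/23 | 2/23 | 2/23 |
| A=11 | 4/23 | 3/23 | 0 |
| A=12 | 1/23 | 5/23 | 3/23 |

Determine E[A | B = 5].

P(B = 5) = 5/23.
Σ A·P over the event = 5·(2/23) + 12·(3/23) = 2.
E[A | B = 5] = (2) / (5/23) = 46/5.

46/5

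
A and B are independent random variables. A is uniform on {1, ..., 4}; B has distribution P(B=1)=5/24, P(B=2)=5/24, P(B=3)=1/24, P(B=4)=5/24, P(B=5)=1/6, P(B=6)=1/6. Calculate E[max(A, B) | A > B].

P(A > B) = 13/48.
Summing max(A,B)·P(x,y) over outcomes with A > B gives 7/8.
E[max(A, B) | A > B] = (7/8) / (13/48) = 42/13.

42/13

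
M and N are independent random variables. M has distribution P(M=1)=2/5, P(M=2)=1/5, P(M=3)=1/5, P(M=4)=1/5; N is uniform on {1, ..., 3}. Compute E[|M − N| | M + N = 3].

1

P(M + N = 3) = 1/5.
Summing |M−N|·P(x,y) over outcomes with M + N = 3 gives 1/5.
E[|M − N| | M + N = 3] = (1/5) / (1/5) = 1.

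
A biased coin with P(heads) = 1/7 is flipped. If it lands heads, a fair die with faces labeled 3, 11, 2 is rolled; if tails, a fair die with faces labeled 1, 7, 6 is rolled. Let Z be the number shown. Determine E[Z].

100/21

E[Z | heads] = (3+11+2)/3 = 16/3.
E[Z | tails] = (1+7+6)/3 = 14/3.
E[Z] = (1/7)·(16/3) + (6/7)·(14/3) = 100/21.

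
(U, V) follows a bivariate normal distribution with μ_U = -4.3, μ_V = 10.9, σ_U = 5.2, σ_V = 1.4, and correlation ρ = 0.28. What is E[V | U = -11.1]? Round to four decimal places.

10.3874

The regression of V on U has slope ρ·σ_V/σ_U and passes through (μ_U, μ_V).
E[V | U=-11.1] = 10.9 + (0.28)·(1.4/5.2)·(-11.1 − (-4.3)) = 10.9 + (0.075385)·(-6.8) = 10.3874.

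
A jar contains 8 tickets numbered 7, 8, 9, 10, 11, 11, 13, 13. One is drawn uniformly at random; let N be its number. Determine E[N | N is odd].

32/3

P(N is odd) = 3/4.
Σ over the event: 7·1/8 + 9·1/8 + 11·1/4 + 13·1/4 = 8.
E[N | N is odd] = (8) / (3/4) = 32/3.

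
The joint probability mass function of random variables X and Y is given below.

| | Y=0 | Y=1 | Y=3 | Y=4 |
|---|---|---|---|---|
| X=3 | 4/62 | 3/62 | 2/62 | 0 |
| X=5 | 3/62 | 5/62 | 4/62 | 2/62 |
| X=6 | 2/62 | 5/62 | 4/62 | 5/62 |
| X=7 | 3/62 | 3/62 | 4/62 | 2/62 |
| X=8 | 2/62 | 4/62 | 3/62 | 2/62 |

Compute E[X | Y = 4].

P(Y = 4) = 11/62.
Σ X·P over the event = 5·(2/62) + 6·(5/62) + 7·(2/62) + 8·(2/62) = 35/31.
E[X | Y = 4] = (35/31) / (11/62) = 70/11.

70/11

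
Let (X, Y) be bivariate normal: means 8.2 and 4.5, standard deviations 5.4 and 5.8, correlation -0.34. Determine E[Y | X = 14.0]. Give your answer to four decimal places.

2.3819

The regression of Y on X has slope ρ·σ_Y/σ_X and passes through (μ_X, μ_Y).
E[Y | X=14.0] = 4.5 + (-0.34)·(5.8/5.4)·(14.0 − (8.2)) = 4.5 + (-0.36519)·(5.8) = 2.3819.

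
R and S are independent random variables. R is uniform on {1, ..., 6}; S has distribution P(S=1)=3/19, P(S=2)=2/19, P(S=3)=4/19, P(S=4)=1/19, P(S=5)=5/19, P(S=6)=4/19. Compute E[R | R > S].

P(R > S) = 7/19.
Summing R·P(x,y) over outcomes with R > S gives 197/114.
E[R | R > S] = (197/114) / (7/19) = 197/42.

197/42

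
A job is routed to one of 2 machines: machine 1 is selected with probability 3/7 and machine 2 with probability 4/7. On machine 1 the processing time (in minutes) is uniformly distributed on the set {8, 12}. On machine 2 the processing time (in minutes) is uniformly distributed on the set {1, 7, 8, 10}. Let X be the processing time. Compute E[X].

E[X | machine 1] = (8+12)/2 = 10.
E[X | machine 2] = (1+7+8+10)/4 = 13/2.
By the law of total expectation,
E[X] = (3/7)·(10) + (4/7)·(13/2) = 8.

8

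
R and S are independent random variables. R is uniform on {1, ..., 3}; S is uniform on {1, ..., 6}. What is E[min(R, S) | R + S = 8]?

5/2

P(R + S = 8) = 1/9.
Summing min(R,S)·P(x,y) over outcomes with R + S = 8 gives 5/18.
E[min(R, S) | R + S = 8] = (5/18) / (1/9) = 5/2.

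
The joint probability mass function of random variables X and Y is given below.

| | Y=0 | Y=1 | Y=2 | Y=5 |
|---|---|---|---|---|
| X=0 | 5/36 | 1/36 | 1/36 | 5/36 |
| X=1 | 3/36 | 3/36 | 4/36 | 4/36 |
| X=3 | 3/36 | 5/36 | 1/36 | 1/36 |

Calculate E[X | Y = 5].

P(Y = 5) = 5/18.
Σ X·P over the event = 0·(5/36) + 1·(4/36) + 3·(1/36) = 7/36.
E[X | Y = 5] = (7/36) / (5/18) = 7/10.

7/10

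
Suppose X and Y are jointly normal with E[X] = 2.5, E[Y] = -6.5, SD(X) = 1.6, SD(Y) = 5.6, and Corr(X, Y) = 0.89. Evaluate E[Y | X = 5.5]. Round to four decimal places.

2.8450

For a bivariate normal, E[Y | X=x] = μ_Y + ρ·(σ_Y/σ_X)·(x − μ_X).
E[Y | X=5.5] = -6.5 + (0.89)·(5.6/1.6)·(5.5 − (2.5)) = -6.5 + (3.115)·(3) = 2.8450.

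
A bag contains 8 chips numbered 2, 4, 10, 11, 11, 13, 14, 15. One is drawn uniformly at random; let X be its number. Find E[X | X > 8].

37/3

P(X > 8) = 3/4.
Σ over the event: 10·1/8 + 11·1/4 + 13·1/8 + 14·1/8 + 15·1/8 = 37/4.
E[X | X > 8] = (37/4) / (3/4) = 37/3.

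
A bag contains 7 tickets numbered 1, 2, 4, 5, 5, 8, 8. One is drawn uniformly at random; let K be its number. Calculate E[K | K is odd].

P(K is odd) = 3/7.
Σ over the event: 1·1/7 + 5·2/7 = 11/7.
E[K | K is odd] = (11/7) / (3/7) = 11/3.

11/3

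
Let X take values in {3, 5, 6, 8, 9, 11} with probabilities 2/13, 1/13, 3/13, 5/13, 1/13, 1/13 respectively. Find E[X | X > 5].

39/5

P(X > 5) = 10/13.
Σ over the event: 6·3/13 + 8·5/13 + 9·1/13 + 11·1/13 = 6.
E[X | X > 5] = (6) / (10/13) = 39/5.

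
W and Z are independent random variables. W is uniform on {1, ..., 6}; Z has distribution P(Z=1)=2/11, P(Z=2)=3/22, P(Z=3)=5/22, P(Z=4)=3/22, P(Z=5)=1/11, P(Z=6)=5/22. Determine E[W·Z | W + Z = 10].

P(W + Z = 10) = 5/66.
Summing WZ·P(x,y) over outcomes with W + Z = 10 gives 11/6.
E[W·Z | W + Z = 10] = (11/6) / (5/66) = 121/5.

121/5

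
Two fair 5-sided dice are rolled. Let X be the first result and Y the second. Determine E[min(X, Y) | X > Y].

P(X > Y) = 2/5.
Summing min(X,Y)·P(x,y) over outcomes with X > Y gives 4/5.
E[min(X, Y) | X > Y] = (4/5) / (2/5) = 2.

2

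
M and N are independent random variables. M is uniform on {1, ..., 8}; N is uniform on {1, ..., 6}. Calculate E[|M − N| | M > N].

P(M > N) = 9/16.
Summing |M−N|·P(x,y) over outcomes with M > N gives 83/48.
E[|M − N| | M > N] = (83/48) / (9/16) = 83/27.

83/27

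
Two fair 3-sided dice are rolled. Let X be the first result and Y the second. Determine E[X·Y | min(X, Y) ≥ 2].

P(min(X, Y) ≥ 2) = 4/9.
Summing XY·P(x,y) over outcomes with min(X, Y) ≥ 2 gives 25/9.
E[X·Y | min(X, Y) ≥ 2] = (25/9) / (4/9) = 25/4.

25/4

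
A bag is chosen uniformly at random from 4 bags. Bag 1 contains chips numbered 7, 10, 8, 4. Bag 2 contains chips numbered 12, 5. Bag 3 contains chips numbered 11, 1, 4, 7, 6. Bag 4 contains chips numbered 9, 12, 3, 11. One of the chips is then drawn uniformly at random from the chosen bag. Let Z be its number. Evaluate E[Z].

303/40

E[Z | bag 1] = (7+10+8+4)/4 = 29/4.
E[Z | bag 2] = (12+5)/2 = 17/2.
E[Z | bag 3] = (11+1+4+7+6)/5 = 29/5.
E[Z | bag 4] = (9+12+3+11)/4 = 35/4.
By the law of total expectation,
E[Z] = (1/4)·(29/4) + (1/4)·(17/2) + (1/4)·(29/5) + (1/4)·(35/4) = 303/40.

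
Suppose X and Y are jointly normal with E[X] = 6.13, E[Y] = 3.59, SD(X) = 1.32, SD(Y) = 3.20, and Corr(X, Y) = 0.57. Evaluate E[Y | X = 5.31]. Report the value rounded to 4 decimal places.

2.4569

For a bivariate normal, E[Y | X=x] = μ_Y + ρ·(σ_Y/σ_X)·(x − μ_X).
E[Y | X=5.31] = 3.59 + (0.57)·(3.20/1.32)·(5.31 − (6.13)) = 3.59 + (1.3818)·(-0.82) = 2.4569.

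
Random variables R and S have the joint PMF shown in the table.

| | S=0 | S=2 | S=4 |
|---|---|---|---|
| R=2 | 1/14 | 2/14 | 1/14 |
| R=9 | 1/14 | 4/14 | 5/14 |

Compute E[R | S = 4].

47/6

P(S = 4) = 3/7.
Σ R·P over the event = 2·(1/14) + 9·(5/14) = 47/14.
E[R | S = 4] = (47/14) / (3/7) = 47/6.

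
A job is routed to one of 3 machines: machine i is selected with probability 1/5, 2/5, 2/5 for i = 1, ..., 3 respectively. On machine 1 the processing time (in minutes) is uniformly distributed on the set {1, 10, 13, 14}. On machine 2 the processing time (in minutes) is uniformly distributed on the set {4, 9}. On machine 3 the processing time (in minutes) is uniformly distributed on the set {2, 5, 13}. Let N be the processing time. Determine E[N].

E[N | machine 1] = (1+10+13+14)/4 = 19/2.
E[N | machine 2] = (4+9)/2 = 13/2.
E[N | machine 3] = (2+5+13)/3 = 20/3.
By the law of total expectation,
E[N] = (1/5)·(19/2) + (2/5)·(13/2) + (2/5)·(20/3) = 43/6.

43/6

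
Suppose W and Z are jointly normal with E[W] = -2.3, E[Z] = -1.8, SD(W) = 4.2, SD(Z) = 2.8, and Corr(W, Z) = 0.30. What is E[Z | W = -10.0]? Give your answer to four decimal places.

-3.3400

For a bivariate normal, E[Z | W=x] = μ_Z + ρ·(σ_Z/σ_W)·(x − μ_W).
E[Z | W=-10.0] = -1.8 + (0.30)·(2.8/4.2)·(-10.0 − (-2.3)) = -1.8 + (0.2)·(-7.7) = -3.3400.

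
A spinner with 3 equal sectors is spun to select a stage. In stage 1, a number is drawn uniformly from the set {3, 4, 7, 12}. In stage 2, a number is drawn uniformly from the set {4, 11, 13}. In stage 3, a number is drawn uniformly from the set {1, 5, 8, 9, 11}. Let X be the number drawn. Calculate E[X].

E[X | stage 1] = (3+4+7+12)/4 = 13/2.
E[X | stage 2] = (4+11+13)/3 = 28/3.
E[X | stage 3] = (1+5+8+9+11)/5 = 34/5.
By the law of total expectation,
E[X] = (1/3)·(13/2) + (1/3)·(28/3) + (1/3)·(34/5) = 679/90.

679/90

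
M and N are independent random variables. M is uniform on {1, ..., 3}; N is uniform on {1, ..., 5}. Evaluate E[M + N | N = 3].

Outcomes with N = 3: (1,3), (2,3), (3,3), each with probability 1/15.
E[M + N | N = 3] = (4 + 5 + 6) / 3 = 5.

5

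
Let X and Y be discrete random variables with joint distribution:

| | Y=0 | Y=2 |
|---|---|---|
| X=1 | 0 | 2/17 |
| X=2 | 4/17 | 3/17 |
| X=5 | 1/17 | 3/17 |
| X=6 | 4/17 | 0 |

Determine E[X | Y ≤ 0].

P(Y ≤ 0) = 9/17.
Σ X·P over the event = 2·(4/17) + 5·(1/17) + 6·(4/17) = 37/17.
E[X | Y ≤ 0] = (37/17) / (9/17) = 37/9.

37/9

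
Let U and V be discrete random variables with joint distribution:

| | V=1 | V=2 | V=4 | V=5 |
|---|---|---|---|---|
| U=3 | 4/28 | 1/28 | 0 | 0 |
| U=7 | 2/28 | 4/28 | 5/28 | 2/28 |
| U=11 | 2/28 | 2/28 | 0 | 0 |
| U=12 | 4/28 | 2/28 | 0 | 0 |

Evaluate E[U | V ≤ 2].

P(V ≤ 2) = 3/4.
Summing U·P(U=x,V=y) over the conditioning event gives 173/28.
E[U | V ≤ 2] = (173/28) / (3/4) = 173/21.

173/21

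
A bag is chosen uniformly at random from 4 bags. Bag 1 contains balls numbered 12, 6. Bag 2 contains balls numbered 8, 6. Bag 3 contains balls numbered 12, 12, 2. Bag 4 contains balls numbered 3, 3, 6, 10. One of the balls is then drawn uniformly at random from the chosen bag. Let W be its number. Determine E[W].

181/24

E[W | bag 1] = (12+6)/2 = 9.
E[W | bag 2] = (8+6)/2 = 7.
E[W | bag 3] = (12+12+2)/3 = 26/3.
E[W | bag 4] = (3+3+6+10)/4 = 11/2.
By the law of total expectation,
E[W] = (1/4)·(9) + (1/4)·(7) + (1/4)·(26/3) + (1/4)·(11/2) = 181/24.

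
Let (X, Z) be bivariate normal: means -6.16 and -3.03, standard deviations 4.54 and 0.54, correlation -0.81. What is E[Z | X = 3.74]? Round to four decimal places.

-3.9838

E[Z | X=x] = μ_Z + ρ(σ_Z/σ_X)(x − μ_X) for jointly normal variables.
E[Z | X=3.74] = -3.03 + (-0.81)·(0.54/4.54)·(3.74 − (-6.16)) = -3.03 + (-0.096344)·(9.9) = -3.9838.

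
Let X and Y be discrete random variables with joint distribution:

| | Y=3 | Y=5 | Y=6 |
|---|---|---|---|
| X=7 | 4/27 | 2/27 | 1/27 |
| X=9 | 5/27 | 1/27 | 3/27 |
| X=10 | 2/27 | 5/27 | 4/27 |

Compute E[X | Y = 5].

P(Y = 5) = 8/27.
Summing X·P(X=x,Y=y) over the conditioning event gives 73/27.
E[X | Y = 5] = (73/27) / (8/27) = 73/8.

73/8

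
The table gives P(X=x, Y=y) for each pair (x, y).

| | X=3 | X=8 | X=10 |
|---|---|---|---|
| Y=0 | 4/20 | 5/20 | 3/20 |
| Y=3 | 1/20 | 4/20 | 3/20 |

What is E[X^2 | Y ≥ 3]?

P(Y ≥ 3) = 2/5.
Summing X^2·P(X=x,Y=y) over the conditioning event gives 113/4.
E[X^2 | Y ≥ 3] = (113/4) / (2/5) = 565/8.

565/8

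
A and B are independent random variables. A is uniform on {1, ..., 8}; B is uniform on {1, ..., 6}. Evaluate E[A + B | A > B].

P(A > B) = 9/16.
Summing (A+B)·P(x,y) over outcomes with A > B gives 79/16.
E[A + B | A > B] = (79/16) / (9/16) = 79/9.

79/9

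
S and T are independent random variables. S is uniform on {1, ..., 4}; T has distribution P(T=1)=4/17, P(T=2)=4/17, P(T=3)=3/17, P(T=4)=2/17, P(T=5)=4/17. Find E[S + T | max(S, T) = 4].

117/19

P(max(S, T) = 4) = 19/68.
Summing (S+T)·P(x,y) over outcomes with max(S, T) = 4 gives 117/68.
E[S + T | max(S, T) = 4] = (117/68) / (19/68) = 117/19.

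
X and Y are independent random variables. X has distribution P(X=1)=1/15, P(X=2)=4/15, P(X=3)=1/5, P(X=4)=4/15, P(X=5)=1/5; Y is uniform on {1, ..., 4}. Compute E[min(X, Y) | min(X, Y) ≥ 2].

P(min(X, Y) ≥ 2) = 7/10.
Summing min(X,Y)·P(x,y) over outcomes with min(X, Y) ≥ 2 gives 37/20.
E[min(X, Y) | min(X, Y) ≥ 2] = (37/20) / (7/10) = 37/14.

37/14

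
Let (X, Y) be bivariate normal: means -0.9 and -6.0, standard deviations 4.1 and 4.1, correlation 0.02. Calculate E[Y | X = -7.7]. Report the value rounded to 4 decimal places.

-6.1360

The regression of Y on X has slope ρ·σ_Y/σ_X and passes through (μ_X, μ_Y).
E[Y | X=-7.7] = -6.0 + (0.02)·(4.1/4.1)·(-7.7 − (-0.9)) = -6.0 + (0.02)·(-6.8) = -6.1360.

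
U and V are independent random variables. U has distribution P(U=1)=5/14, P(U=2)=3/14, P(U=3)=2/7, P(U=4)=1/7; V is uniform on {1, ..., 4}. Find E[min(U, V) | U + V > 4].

P(U + V > 4) = 31/56.
Summing min(U,V)·P(x,y) over outcomes with U + V > 4 gives 69/56.
E[min(U, V) | U + V > 4] = (69/56) / (31/56) = 69/31.

69/31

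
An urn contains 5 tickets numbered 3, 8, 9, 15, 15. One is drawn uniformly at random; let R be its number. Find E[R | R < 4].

3

P(R < 4) = 1/5.
Σ over the event: 3·1/5 = 3/5.
E[R | R < 4] = (3/5) / (1/5) = 3.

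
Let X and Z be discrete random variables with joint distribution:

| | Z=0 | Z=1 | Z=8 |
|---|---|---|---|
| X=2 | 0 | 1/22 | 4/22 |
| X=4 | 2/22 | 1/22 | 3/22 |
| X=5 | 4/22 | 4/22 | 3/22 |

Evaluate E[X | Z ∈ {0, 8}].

P(Z ∈ {0, 8}) = 8/11.
Σ X·P over the event = 2·(4/22) + 4·(2/22) + 4·(3/22) + 5·(4/22) + 5·(3/22) = 63/22.
E[X | Z ∈ {0, 8}] = (63/22) / (8/11) = 63/16.

63/16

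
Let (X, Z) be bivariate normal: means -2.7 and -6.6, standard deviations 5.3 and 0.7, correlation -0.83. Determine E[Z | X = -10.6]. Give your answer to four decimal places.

For a bivariate normal, E[Z | X=x] = μ_Z + ρ·(σ_Z/σ_X)·(x − μ_X).
E[Z | X=-10.6] = -6.6 + (-0.83)·(0.7/5.3)·(-10.6 − (-2.7)) = -6.6 + (-0.10962)·(-7.9) = -5.7340.

-5.7340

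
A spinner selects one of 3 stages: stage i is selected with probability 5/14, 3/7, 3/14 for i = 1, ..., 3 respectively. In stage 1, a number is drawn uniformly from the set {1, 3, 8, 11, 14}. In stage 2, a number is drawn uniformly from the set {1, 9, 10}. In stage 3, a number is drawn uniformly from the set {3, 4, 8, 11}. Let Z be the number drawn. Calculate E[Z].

193/28

E[Z | stage 1] = (1+3+8+11+14)/5 = 37/5.
E[Z | stage 2] = (1+9+10)/3 = 20/3.
E[Z | stage 3] = (3+4+8+11)/4 = 13/2.
By the law of total expectation,
E[Z] = (5/14)·(37/5) + (3/7)·(20/3) + (3/14)·(13/2) = 193/28.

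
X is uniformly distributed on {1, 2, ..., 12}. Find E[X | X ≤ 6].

Given X ≤ 6, X is equally likely to be any of {1, 2, 3, 4, 5, 6}.
E[X | X ≤ 6] = (1 + 2 + 3 + 4 + 5 + 6) / 6 = 7/2.

7/2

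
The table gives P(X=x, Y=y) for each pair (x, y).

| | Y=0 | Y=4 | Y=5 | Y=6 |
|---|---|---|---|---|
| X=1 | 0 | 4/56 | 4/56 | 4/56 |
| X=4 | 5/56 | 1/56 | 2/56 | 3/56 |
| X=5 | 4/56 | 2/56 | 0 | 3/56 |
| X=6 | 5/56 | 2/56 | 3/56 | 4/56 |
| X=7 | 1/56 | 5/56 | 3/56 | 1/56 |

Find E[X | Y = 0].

77/15

P(Y = 0) = 15/56.
Σ X·P over the event = 4·(5/56) + 5·(4/56) + 6·(5/56) + 7·(1/56) = 11/8.
E[X | Y = 0] = (11/8) / (15/56) = 77/15.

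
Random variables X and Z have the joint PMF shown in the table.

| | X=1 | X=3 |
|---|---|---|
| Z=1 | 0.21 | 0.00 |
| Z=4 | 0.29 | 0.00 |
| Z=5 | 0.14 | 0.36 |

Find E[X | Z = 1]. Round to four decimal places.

1.0000

P(Z = 1) = 0.21.
Σ X·P over the event = 1·(0.21) = 0.21.
E[X | Z = 1] = (0.21) / (0.21) = 1.0000.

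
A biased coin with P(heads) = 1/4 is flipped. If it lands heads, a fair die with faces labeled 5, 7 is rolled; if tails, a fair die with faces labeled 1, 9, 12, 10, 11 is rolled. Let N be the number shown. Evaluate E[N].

159/20

E[N | heads] = (5+7)/2 = 6.
E[N | tails] = (1+9+12+10+11)/5 = 43/5.
E[N] = (1/4)·(6) + (3/4)·(43/5) = 159/20.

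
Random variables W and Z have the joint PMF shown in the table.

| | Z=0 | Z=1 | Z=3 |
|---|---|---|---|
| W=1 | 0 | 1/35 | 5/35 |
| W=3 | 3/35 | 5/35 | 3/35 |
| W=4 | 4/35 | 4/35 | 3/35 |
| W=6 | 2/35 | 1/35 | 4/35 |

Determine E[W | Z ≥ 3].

P(Z ≥ 3) = 3/7.
Σ W·P over the event = 1·(5/35) + 3·(3/35) + 4·(3/35) + 6·(4/35) = 10/7.
E[W | Z ≥ 3] = (10/7) / (3/7) = 10/3.

10/3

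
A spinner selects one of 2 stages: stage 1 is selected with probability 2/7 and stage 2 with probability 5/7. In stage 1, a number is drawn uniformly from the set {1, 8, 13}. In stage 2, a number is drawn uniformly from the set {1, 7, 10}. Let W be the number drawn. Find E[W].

134/21

E[W | stage 1] = (1+8+13)/3 = 22/3.
E[W | stage 2] = (1+7+10)/3 = 6.
By the law of total expectation,
E[W] = (2/7)·(22/3) + (5/7)·(6) = 134/21.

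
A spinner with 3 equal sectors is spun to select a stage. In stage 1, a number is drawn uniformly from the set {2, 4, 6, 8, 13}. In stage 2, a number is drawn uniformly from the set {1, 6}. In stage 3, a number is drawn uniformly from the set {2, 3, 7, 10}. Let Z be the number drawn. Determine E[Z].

26/5

E[Z | stage 1] = (2+4+6+8+13)/5 = 33/5.
E[Z | stage 2] = (1+6)/2 = 7/2.
E[Z | stage 3] = (2+3+7+10)/4 = 11/2.
By the law of total expectation,
E[Z] = (1/3)·(33/5) + (1/3)·(7/2) + (1/3)·(11/2) = 26/5.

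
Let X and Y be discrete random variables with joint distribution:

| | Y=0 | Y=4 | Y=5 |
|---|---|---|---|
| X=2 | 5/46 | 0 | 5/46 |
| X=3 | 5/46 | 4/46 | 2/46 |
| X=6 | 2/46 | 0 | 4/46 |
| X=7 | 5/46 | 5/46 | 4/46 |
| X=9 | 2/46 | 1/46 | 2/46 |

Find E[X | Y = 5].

86/17

P(Y = 5) = 17/46.
Σ X·P over the event = 2·(5/46) + 3·(2/46) + 6·(4/46) + 7·(4/46) + 9·(2/46) = 43/23.
E[X | Y = 5] = (43/23) / (17/46) = 86/17.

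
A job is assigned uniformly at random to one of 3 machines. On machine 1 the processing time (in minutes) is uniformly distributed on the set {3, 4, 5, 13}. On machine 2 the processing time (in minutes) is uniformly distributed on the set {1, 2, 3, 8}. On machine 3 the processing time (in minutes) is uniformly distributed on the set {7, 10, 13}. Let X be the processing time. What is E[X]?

E[X | machine 1] = (3+4+5+13)/4 = 25/4.
E[X | machine 2] = (1+2+3+8)/4 = 7/2.
E[X | machine 3] = (7+10+13)/3 = 10.
E[X] = (1/3)·(25/4) + (1/3)·(7/2) + (1/3)·(10) = 79/12.

79/12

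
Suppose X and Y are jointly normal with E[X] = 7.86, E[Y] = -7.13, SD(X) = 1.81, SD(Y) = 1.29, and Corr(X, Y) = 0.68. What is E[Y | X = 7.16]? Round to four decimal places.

The regression of Y on X has slope ρ·σ_Y/σ_X and passes through (μ_X, μ_Y).
E[Y | X=7.16] = -7.13 + (0.68)·(1.29/1.81)·(7.16 − (7.86)) = -7.13 + (0.48464)·(-0.7) = -7.4692.

-7.4692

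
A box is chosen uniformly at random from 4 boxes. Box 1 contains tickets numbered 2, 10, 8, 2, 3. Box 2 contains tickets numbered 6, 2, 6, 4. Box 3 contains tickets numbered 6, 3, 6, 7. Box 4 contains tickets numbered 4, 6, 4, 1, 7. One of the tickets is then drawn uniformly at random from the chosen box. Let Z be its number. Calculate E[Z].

97/20

E[Z | box 1] = (2+10+8+2+3)/5 = 5.
E[Z | box 2] = (6+2+6+4)/4 = 9/2.
E[Z | box 3] = (6+3+6+7)/4 = 11/2.
E[Z | box 4] = (4+6+4+1+7)/5 = 22/5.
E[Z] = (1/4)·(5) + (1/4)·(9/2) + (1/4)·(11/2) + (1/4)·(22/5) = 97/20.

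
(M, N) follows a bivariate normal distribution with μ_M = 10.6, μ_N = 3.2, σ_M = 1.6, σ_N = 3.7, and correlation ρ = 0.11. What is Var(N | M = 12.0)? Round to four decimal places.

13.5244

The conditional variance in a bivariate normal is σ_N²(1 − ρ²), independent of x.
Var(N | M=12.0) = (3.7)²·(1 − (0.11)²) = 13.69·0.9879 = 13.5244.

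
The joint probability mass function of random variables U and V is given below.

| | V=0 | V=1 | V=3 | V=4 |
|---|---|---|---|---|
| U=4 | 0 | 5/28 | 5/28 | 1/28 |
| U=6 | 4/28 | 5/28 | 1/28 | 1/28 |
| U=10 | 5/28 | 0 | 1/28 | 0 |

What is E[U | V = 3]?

36/7

P(V = 3) = 1/4.
Σ U·P over the event = 4·(5/28) + 6·(1/28) + 10·(1/28) = 9/7.
E[U | V = 3] = (9/7) / (1/4) = 36/7.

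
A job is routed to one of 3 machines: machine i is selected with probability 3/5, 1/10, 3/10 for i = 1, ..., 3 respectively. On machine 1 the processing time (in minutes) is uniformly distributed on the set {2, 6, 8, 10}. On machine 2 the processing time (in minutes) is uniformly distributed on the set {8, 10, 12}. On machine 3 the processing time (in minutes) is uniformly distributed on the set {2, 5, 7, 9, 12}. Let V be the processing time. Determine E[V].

E[V | machine 1] = (2+6+8+10)/4 = 13/2.
E[V | machine 2] = (8+10+12)/3 = 10.
E[V | machine 3] = (2+5+7+9+12)/5 = 7.
By the law of total expectation,
E[V] = (3/5)·(13/2) + (1/10)·(10) + (3/10)·(7) = 7.

7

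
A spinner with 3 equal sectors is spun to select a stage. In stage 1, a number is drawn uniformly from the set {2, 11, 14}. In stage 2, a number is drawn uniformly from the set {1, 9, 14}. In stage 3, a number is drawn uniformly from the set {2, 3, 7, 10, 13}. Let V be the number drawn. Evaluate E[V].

8

E[V | stage 1] = (2+11+14)/3 = 9.
E[V | stage 2] = (1+9+14)/3 = 8.
E[V | stage 3] = (2+3+7+10+13)/5 = 7.
E[V] = (1/3)·(9) + (1/3)·(8) + (1/3)·(7) = 8.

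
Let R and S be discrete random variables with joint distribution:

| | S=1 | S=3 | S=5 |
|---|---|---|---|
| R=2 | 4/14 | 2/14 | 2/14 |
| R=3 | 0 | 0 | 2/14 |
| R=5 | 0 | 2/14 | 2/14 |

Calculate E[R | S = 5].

P(S = 5) = 3/7.
Σ R·P over the event = 2·(2/14) + 3·(2/14) + 5·(2/14) = 10/7.
E[R | S = 5] = (10/7) / (3/7) = 10/3.

10/3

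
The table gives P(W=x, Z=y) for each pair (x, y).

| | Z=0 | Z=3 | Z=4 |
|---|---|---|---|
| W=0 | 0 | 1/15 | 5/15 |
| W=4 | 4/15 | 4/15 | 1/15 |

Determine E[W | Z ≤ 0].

P(Z ≤ 0) = 4/15.
Σ W·P over the event = 4·(4/15) = 16/15.
E[W | Z ≤ 0] = (16/15) / (4/15) = 4.

4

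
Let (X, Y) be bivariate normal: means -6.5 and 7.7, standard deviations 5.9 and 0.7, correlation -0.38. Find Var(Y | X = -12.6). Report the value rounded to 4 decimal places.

The conditional variance in a bivariate normal is σ_Y²(1 − ρ²), independent of x.
Var(Y | X=-12.6) = (0.7)²·(1 − (-0.38)²) = 0.49·0.8556 = 0.4192.

0.4192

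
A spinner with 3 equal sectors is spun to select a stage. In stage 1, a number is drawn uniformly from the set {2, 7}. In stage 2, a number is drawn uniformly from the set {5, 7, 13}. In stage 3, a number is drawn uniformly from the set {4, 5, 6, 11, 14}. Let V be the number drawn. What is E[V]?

E[V | stage 1] = (2+7)/2 = 9/2.
E[V | stage 2] = (5+7+13)/3 = 25/3.
E[V | stage 3] = (4+5+6+11+14)/5 = 8.
E[V] = (1/3)·(9/2) + (1/3)·(25/3) + (1/3)·(8) = 125/18.

125/18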